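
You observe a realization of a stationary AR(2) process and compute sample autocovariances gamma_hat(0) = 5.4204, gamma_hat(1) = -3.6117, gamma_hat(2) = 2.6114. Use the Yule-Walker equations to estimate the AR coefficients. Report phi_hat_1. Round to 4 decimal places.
\hat\phi_{1} = -0.6210

The Yule-Walker equations for an AR(p) process read, in matrix form,
  Gamma_p phi = r_p,   with   (Gamma_p)_{ij} = gamma(|i - j|),
                       (r_p)_i = gamma(i),   i,j = 1..p.
Substitute the sample gammas (Toeplitz matrix and right-hand side of size 2):
  Gamma_p = [[5.4204, -3.6117], [-3.6117, 5.4204]]
  r_p     = [-3.6117, 2.6114]
Written out:
  5.4204 phi_1 - 3.6117 phi_2 = -3.6117
  -3.6117 phi_1 + 5.4204 phi_2 = 2.6114
Solve by Cramer's rule:
  det = gamma(0)^2 - gamma(1)^2 = (5.4204)^2 - (-3.6117)^2 = 29.38073616 - 13.04437689 = 16.33635927
  phi_hat_1 = [gamma(1) gamma(0) - gamma(1) gamma(2)] / det = [(-3.6117)(5.4204) - (-3.6117)(2.6114)] / 16.33635927 = -10.1452653 / 16.33635927 = -0.621
  phi_hat_2 = [gamma(0) gamma(2) - gamma(1)^2] / det = [(5.4204)(2.6114) - (-3.6117)^2] / 16.33635927 = 1.11045567 / 16.33635927 = 0.068
So phi_hat = [-0.6210, 0.0680].
Therefore phi_hat_1 = -0.6210.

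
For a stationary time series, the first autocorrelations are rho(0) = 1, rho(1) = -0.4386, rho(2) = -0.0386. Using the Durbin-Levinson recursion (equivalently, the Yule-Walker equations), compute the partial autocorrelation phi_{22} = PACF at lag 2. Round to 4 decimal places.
\phi_{22} = -0.2860

The PACF at lag k is phi_{kk}, the last component of the solution
to the Yule-Walker system G_k phi = r_k where
  (G_k)_{ij} = rho(|i - j|), (r_k)_i = rho(i), i,j = 1..k.
Equivalently, Durbin-Levinson gives phi_{kk} iteratively:
  phi_{11} = rho(1)
  phi_{kk} = [rho(k) - sum_{j=1..k-1} phi_{k-1,j} rho(k-j)]
            / [1 - sum_{j=1..k-1} phi_{k-1,j} rho(j)],
  phi_{k,j} = phi_{k-1,j} - phi_{kk} phi_{k-1,k-j},  j = 1..k-1.
Step k = 1:
  phi_11 = rho(1) = -0.4386.
Step k = 2:
  phi_22 = [rho(2) - phi_11 rho(1)] / [1 - phi_11 rho(1)] = [-0.0386 - (-0.4386)(-0.4386)] / [1 - (-0.4386)(-0.4386)]
         = -0.23096996 / 0.80763004 = -0.286.
Therefore phi_{22} = -0.2860.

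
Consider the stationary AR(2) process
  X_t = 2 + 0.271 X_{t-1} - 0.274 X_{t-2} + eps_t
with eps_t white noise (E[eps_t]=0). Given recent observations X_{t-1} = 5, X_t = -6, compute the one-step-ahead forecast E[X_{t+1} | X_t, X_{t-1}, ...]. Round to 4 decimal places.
E[X_{t+1} \mid \mathcal F_t] = -0.9960

For an AR(p) model X_t = c + sum_i phi_i X_{t-i} + eps_t, the
one-step-ahead conditional mean is
  E[X_{t+1} | X_t, ...] = c + sum_i phi_i X_{t+1-i}.
Substitute known values:
  E[X_{t+1} | ...] = 2 + (0.271) * (-6) + (-0.274) * (5)
                   = -0.9960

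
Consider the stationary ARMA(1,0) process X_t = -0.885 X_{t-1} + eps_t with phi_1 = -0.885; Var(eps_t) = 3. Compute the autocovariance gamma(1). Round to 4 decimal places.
\gamma(1) = -12.2477

Multiply the model equation by X_{t-k} and take expectations. With theta_0 = psi_0 = 1 and psi_j the MA(infinity) weights, this gives
  gamma(k) - sum_i phi_i gamma(k-i) = c_k,
  c_k = sigma^2 * sum_{j=k..q} theta_j psi_{j-k}   (c_k = 0 for k > q),
using gamma(-m) = gamma(m).
Pure AR (q = 0): c_0 = sigma^2 = 3, c_k = 0 for k >= 1.
Equations for k = 0 and k = 1 (AR order 1):
  gamma(0) = phi_1 gamma(1) + c_0
  gamma(1) = phi_1 gamma(0) + c_1
Substituting the second into the first: gamma(0) (1 - phi_1^2) = c_0 + phi_1 c_1, so
  gamma(0) = c_0 / (1 - phi_1^2) = 3 / (1 - (-0.885)^2) = 3 / 0.216775 = 13.839234.
  gamma(1) = phi_1 gamma(0) = (-0.885)(13.839234) = -12.247722.
Therefore gamma(1) = -12.2477 (to 4 decimal places).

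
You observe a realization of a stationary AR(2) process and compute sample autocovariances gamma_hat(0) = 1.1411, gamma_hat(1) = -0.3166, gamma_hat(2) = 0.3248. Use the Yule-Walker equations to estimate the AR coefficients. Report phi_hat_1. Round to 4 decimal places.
\hat\phi_{1} = -0.2150

The Yule-Walker equations for an AR(p) process read, in matrix form,
  Gamma_p phi = r_p,   with   (Gamma_p)_{ij} = gamma(|i - j|),
                       (r_p)_i = gamma(i),   i,j = 1..p.
Substitute the sample gammas (Toeplitz matrix and right-hand side of size 2):
  Gamma_p = [[1.1411, -0.3166], [-0.3166, 1.1411]]
  r_p     = [-0.3166, 0.3248]
Written out:
  1.1411 phi_1 - 0.3166 phi_2 = -0.3166
  -0.3166 phi_1 + 1.1411 phi_2 = 0.3248
Solve by Cramer's rule:
  det = gamma(0)^2 - gamma(1)^2 = (1.1411)^2 - (-0.3166)^2 = 1.30210921 - 0.10023556 = 1.20187365
  phi_hat_1 = [gamma(1) gamma(0) - gamma(1) gamma(2)] / det = [(-0.3166)(1.1411) - (-0.3166)(0.3248)] / 1.20187365 = -0.25844058 / 1.20187365 = -0.215
  phi_hat_2 = [gamma(0) gamma(2) - gamma(1)^2] / det = [(1.1411)(0.3248) - (-0.3166)^2] / 1.20187365 = 0.27039372 / 1.20187365 = 0.225
So phi_hat = [-0.2150, 0.2250].
Therefore phi_hat_1 = -0.2150.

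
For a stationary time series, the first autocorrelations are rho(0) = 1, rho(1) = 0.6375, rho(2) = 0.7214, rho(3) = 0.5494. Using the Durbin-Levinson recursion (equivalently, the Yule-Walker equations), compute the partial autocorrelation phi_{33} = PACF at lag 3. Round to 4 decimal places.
\phi_{33} = -0.0111

The PACF at lag k is phi_{kk}, the last component of the solution
to the Yule-Walker system G_k phi = r_k where
  (G_k)_{ij} = rho(|i - j|), (r_k)_i = rho(i), i,j = 1..k.
Equivalently, Durbin-Levinson gives phi_{kk} iteratively:
  phi_{11} = rho(1)
  phi_{kk} = [rho(k) - sum_{j=1..k-1} phi_{k-1,j} rho(k-j)]
            / [1 - sum_{j=1..k-1} phi_{k-1,j} rho(j)],
  phi_{k,j} = phi_{k-1,j} - phi_{kk} phi_{k-1,k-j},  j = 1..k-1.
Step k = 1:
  phi_11 = rho(1) = 0.6375.
Step k = 2:
  phi_22 = [rho(2) - phi_11 rho(1)] / [1 - phi_11 rho(1)] = [0.7214 - (0.6375)(0.6375)] / [1 - (0.6375)(0.6375)]
         = 0.31499375 / 0.59359375 = 0.530655.
  Update: phi_21 = phi_11 - phi_22 phi_11 = 0.6375 - (0.530655)(0.6375) = 0.299207.
Step k = 3:
  phi_33 = [rho(3) - phi_21 rho(2) - phi_22 rho(1)] / [1 - phi_21 rho(1) - phi_22 rho(2)]
    numerator   = 0.5494 - (0.299207)(0.7214) - (0.530655)(0.6375) = -0.00474089
    denominator = 1 - (0.299207)(0.6375) - (0.530655)(0.7214) = 0.4264406
  phi_33 = -0.00474089 / 0.4264406 = -0.0111.
Therefore phi_{33} = -0.0111.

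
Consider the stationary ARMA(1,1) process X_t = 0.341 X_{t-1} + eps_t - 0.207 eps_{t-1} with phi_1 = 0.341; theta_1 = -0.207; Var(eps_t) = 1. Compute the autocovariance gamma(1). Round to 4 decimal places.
\gamma(1) = 0.1409

Multiply the model equation by X_{t-k} and take expectations. With theta_0 = psi_0 = 1 and psi_j the MA(infinity) weights, this gives
  gamma(k) - sum_i phi_i gamma(k-i) = c_k,
  c_k = sigma^2 * sum_{j=k..q} theta_j psi_{j-k}   (c_k = 0 for k > q),
using gamma(-m) = gamma(m).
psi-weights needed (psi_j = theta_j + sum_i phi_i psi_{j-i}):
  psi_1 = theta_1 + phi_1 = -0.207 + (0.341) = 0.134
Right-hand sides:
  c_0 = sigma^2 (1 + theta_1 psi_1) = 1 * (1 + (-0.207)(0.134)) = 1 * 0.972262 = 0.972262
  c_1 = sigma^2 theta_1 = 1 * (-0.207) = -0.207
  c_2 = 0
Equations for k = 0 and k = 1 (AR order 1):
  gamma(0) = phi_1 gamma(1) + c_0
  gamma(1) = phi_1 gamma(0) + c_1
Substituting the second into the first: gamma(0) (1 - phi_1^2) = c_0 + phi_1 c_1, so
  gamma(0) = (c_0 + phi_1 c_1) / (1 - phi_1^2) = (0.972262 + (0.341)(-0.207)) / (1 - (0.341)^2) = 0.901675 / 0.883719 = 1.020319.
  gamma(1) = phi_1 gamma(0) + c_1 = (0.341)(1.020319) + (-0.207) = 0.140929.
Therefore gamma(1) = 0.1409 (to 4 decimal places).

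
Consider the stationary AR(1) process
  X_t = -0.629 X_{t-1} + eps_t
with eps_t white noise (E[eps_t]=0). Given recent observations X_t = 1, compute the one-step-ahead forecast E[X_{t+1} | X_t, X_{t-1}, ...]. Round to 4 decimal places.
E[X_{t+1} \mid \mathcal F_t] = -0.6290

For an AR(p) model X_t = c + sum_i phi_i X_{t-i} + eps_t, the
one-step-ahead conditional mean is
  E[X_{t+1} | X_t, ...] = c + sum_i phi_i X_{t+1-i}.
Substitute known values:
  E[X_{t+1} | ...] = (-0.629) * (1)
                   = -0.6290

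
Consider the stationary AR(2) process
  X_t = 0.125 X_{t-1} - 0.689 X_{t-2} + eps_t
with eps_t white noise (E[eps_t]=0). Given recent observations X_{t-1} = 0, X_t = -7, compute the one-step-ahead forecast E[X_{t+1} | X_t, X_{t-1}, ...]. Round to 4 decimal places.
E[X_{t+1} \mid \mathcal F_t] = -0.8750

For an AR(p) model X_t = c + sum_i phi_i X_{t-i} + eps_t, the
one-step-ahead conditional mean is
  E[X_{t+1} | X_t, ...] = c + sum_i phi_i X_{t+1-i}.
Substitute known values:
  E[X_{t+1} | ...] = (0.125) * (-7) + (-0.689) * (0)
                   = -0.8750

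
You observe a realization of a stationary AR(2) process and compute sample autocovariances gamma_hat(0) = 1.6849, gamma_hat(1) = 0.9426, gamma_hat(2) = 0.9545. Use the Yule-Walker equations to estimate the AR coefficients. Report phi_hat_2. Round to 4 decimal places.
\hat\phi_{2} = 0.3690

The Yule-Walker equations for an AR(p) process read, in matrix form,
  Gamma_p phi = r_p,   with   (Gamma_p)_{ij} = gamma(|i - j|),
                       (r_p)_i = gamma(i),   i,j = 1..p.
Substitute the sample gammas (Toeplitz matrix and right-hand side of size 2):
  Gamma_p = [[1.6849, 0.9426], [0.9426, 1.6849]]
  r_p     = [0.9426, 0.9545]
Written out:
  1.6849 phi_1 + 0.9426 phi_2 = 0.9426
  0.9426 phi_1 + 1.6849 phi_2 = 0.9545
Solve by Cramer's rule:
  det = gamma(0)^2 - gamma(1)^2 = (1.6849)^2 - (0.9426)^2 = 2.83888801 - 0.88849476 = 1.95039325
  phi_hat_1 = [gamma(1) gamma(0) - gamma(1) gamma(2)] / det = [(0.9426)(1.6849) - (0.9426)(0.9545)] / 1.95039325 = 0.68847504 / 1.95039325 = 0.353
  phi_hat_2 = [gamma(0) gamma(2) - gamma(1)^2] / det = [(1.6849)(0.9545) - (0.9426)^2] / 1.95039325 = 0.71974229 / 1.95039325 = 0.369
So phi_hat = [0.3530, 0.3690].
Therefore phi_hat_2 = 0.3690.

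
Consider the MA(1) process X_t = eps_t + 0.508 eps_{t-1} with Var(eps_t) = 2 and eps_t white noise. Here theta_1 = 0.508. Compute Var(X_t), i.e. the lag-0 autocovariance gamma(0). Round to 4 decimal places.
\gamma(0) = 2.5161

For an MA(q) process X_t = eps_t + sum_i theta_i eps_{t-i} with
Var(eps_t) = sigma^2, the variance is
  gamma(0) = sigma^2 * (1 + sum_i theta_i^2).
  sum_i theta_i^2 = (0.508)^2 = 0.258064.
  gamma(0) = 2 * (1 + 0.258064) = 2 * 1.258064 = 2.516128, which rounds to 2.5161.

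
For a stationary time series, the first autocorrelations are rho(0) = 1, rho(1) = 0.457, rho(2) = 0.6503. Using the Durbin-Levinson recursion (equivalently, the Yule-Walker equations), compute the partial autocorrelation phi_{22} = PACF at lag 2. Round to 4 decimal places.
\phi_{22} = 0.5580

The PACF at lag k is phi_{kk}, the last component of the solution
to the Yule-Walker system G_k phi = r_k where
  (G_k)_{ij} = rho(|i - j|), (r_k)_i = rho(i), i,j = 1..k.
Equivalently, Durbin-Levinson gives phi_{kk} iteratively:
  phi_{11} = rho(1)
  phi_{kk} = [rho(k) - sum_{j=1..k-1} phi_{k-1,j} rho(k-j)]
            / [1 - sum_{j=1..k-1} phi_{k-1,j} rho(j)],
  phi_{k,j} = phi_{k-1,j} - phi_{kk} phi_{k-1,k-j},  j = 1..k-1.
Step k = 1:
  phi_11 = rho(1) = 0.457.
Step k = 2:
  phi_22 = [rho(2) - phi_11 rho(1)] / [1 - phi_11 rho(1)] = [0.6503 - (0.457)(0.457)] / [1 - (0.457)(0.457)]
         = 0.441451 / 0.791151 = 0.558.
Therefore phi_{22} = 0.5580.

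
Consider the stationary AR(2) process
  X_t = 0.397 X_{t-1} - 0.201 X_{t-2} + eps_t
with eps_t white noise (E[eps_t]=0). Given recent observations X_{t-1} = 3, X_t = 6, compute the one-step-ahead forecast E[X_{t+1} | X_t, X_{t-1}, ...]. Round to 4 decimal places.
E[X_{t+1} \mid \mathcal F_t] = 1.7790

For an AR(p) model X_t = c + sum_i phi_i X_{t-i} + eps_t, the
one-step-ahead conditional mean is
  E[X_{t+1} | X_t, ...] = c + sum_i phi_i X_{t+1-i}.
Substitute known values:
  E[X_{t+1} | ...] = (0.397) * (6) + (-0.201) * (3)
                   = 1.7790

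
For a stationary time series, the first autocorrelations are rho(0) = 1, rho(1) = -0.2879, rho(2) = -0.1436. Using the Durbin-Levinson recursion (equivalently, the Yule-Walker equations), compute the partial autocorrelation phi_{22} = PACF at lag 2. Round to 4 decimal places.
\phi_{22} = -0.2470

The PACF at lag k is phi_{kk}, the last component of the solution
to the Yule-Walker system G_k phi = r_k where
  (G_k)_{ij} = rho(|i - j|), (r_k)_i = rho(i), i,j = 1..k.
Equivalently, Durbin-Levinson gives phi_{kk} iteratively:
  phi_{11} = rho(1)
  phi_{kk} = [rho(k) - sum_{j=1..k-1} phi_{k-1,j} rho(k-j)]
            / [1 - sum_{j=1..k-1} phi_{k-1,j} rho(j)],
  phi_{k,j} = phi_{k-1,j} - phi_{kk} phi_{k-1,k-j},  j = 1..k-1.
Step k = 1:
  phi_11 = rho(1) = -0.2879.
Step k = 2:
  phi_22 = [rho(2) - phi_11 rho(1)] / [1 - phi_11 rho(1)] = [-0.1436 - (-0.2879)(-0.2879)] / [1 - (-0.2879)(-0.2879)]
         = -0.22648641 / 0.91711359 = -0.247.
Therefore phi_{22} = -0.2470.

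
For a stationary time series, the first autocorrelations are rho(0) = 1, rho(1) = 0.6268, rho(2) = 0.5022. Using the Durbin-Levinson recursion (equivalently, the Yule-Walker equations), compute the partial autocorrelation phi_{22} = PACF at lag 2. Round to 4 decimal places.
\phi_{22} = 0.1801

The PACF at lag k is phi_{kk}, the last component of the solution
to the Yule-Walker system G_k phi = r_k where
  (G_k)_{ij} = rho(|i - j|), (r_k)_i = rho(i), i,j = 1..k.
Equivalently, Durbin-Levinson gives phi_{kk} iteratively:
  phi_{11} = rho(1)
  phi_{kk} = [rho(k) - sum_{j=1..k-1} phi_{k-1,j} rho(k-j)]
            / [1 - sum_{j=1..k-1} phi_{k-1,j} rho(j)],
  phi_{k,j} = phi_{k-1,j} - phi_{kk} phi_{k-1,k-j},  j = 1..k-1.
Step k = 1:
  phi_11 = rho(1) = 0.6268.
Step k = 2:
  phi_22 = [rho(2) - phi_11 rho(1)] / [1 - phi_11 rho(1)] = [0.5022 - (0.6268)(0.6268)] / [1 - (0.6268)(0.6268)]
         = 0.10932176 / 0.60712176 = 0.1801.
Therefore phi_{22} = 0.1801.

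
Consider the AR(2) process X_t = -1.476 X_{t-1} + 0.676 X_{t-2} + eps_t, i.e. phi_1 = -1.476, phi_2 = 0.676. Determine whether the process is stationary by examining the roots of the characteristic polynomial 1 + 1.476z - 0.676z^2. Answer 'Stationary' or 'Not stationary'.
\text{Not stationary}

The AR(p) characteristic polynomial is P(z) = 1 + 1.476z - 0.676z^2.
Stationarity requires all roots to lie outside the unit circle, i.e. |z| > 1 for every root.
Set 1 + (1.476) z + (-0.676) z^2 = 0, i.e. a z^2 + b z + c = 0 with a = -0.676, b = 1.476, c = 1.
Discriminant D = b^2 - 4ac = (1.476)^2 - 4*(-0.676)*1 = 2.178576 - (-2.704) = 4.882576.
D >= 0, so the roots are real: z = (-b +/- sqrt(D)) / (2a) = (-1.476 +/- 2.209655) / (-1.352).
  z_1 = (-1.476 + 2.209655) / (-1.352) = -0.5426,   |z_1| = 0.5426.
  z_2 = (-1.476 - 2.209655) / (-1.352) = 2.7261,   |z_2| = 2.7261.
Moduli of all roots: 0.5426, 2.7261.
All moduli strictly greater than 1? No.
Verdict: Not stationary.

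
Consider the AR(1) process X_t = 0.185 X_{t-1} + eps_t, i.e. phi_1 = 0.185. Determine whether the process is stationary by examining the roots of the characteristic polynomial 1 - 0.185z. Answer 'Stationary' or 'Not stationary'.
\text{Stationary}

The AR(p) characteristic polynomial is P(z) = 1 - 0.185z.
Stationarity requires all roots to lie outside the unit circle, i.e. |z| > 1 for every root.
This is linear in z: 1 + (-0.185) z = 0  =>  z = -1/(-0.185) = 5.405405,  |z| = 5.405405.
Moduli of all roots: 5.4054.
All moduli strictly greater than 1? Yes.
Verdict: Stationary.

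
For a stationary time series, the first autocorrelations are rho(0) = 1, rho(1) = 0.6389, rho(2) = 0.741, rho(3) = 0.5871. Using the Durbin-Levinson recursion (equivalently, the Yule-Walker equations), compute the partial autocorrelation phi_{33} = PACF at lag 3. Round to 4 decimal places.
\phi_{33} = 0.0510

The PACF at lag k is phi_{kk}, the last component of the solution
to the Yule-Walker system G_k phi = r_k where
  (G_k)_{ij} = rho(|i - j|), (r_k)_i = rho(i), i,j = 1..k.
Equivalently, Durbin-Levinson gives phi_{kk} iteratively:
  phi_{11} = rho(1)
  phi_{kk} = [rho(k) - sum_{j=1..k-1} phi_{k-1,j} rho(k-j)]
            / [1 - sum_{j=1..k-1} phi_{k-1,j} rho(j)],
  phi_{k,j} = phi_{k-1,j} - phi_{kk} phi_{k-1,k-j},  j = 1..k-1.
Step k = 1:
  phi_11 = rho(1) = 0.6389.
Step k = 2:
  phi_22 = [rho(2) - phi_11 rho(1)] / [1 - phi_11 rho(1)] = [0.741 - (0.6389)(0.6389)] / [1 - (0.6389)(0.6389)]
         = 0.33280679 / 0.59180679 = 0.562357.
  Update: phi_21 = phi_11 - phi_22 phi_11 = 0.6389 - (0.562357)(0.6389) = 0.27961.
Step k = 3:
  phi_33 = [rho(3) - phi_21 rho(2) - phi_22 rho(1)] / [1 - phi_21 rho(1) - phi_22 rho(2)]
    numerator   = 0.5871 - (0.27961)(0.741) - (0.562357)(0.6389) = 0.02061899
    denominator = 1 - (0.27961)(0.6389) - (0.562357)(0.741) = 0.40465051
  phi_33 = 0.02061899 / 0.40465051 = 0.051.
Therefore phi_{33} = 0.0510.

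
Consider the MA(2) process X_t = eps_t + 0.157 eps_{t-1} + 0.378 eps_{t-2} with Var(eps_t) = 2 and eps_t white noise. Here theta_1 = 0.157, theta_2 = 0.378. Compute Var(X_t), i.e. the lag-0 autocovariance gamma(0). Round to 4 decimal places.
\gamma(0) = 2.3351

For an MA(q) process X_t = eps_t + sum_i theta_i eps_{t-i} with
Var(eps_t) = sigma^2, the variance is
  gamma(0) = sigma^2 * (1 + sum_i theta_i^2).
  sum_i theta_i^2 = (0.157)^2 + (0.378)^2 = 0.024649 + 0.142884 = 0.167533.
  gamma(0) = 2 * (1 + 0.167533) = 2 * 1.167533 = 2.335066, which rounds to 2.3351.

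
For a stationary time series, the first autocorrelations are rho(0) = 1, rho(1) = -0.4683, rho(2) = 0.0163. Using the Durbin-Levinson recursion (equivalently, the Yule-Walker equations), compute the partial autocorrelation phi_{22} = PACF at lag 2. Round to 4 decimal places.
\phi_{22} = -0.2600

The PACF at lag k is phi_{kk}, the last component of the solution
to the Yule-Walker system G_k phi = r_k where
  (G_k)_{ij} = rho(|i - j|), (r_k)_i = rho(i), i,j = 1..k.
Equivalently, Durbin-Levinson gives phi_{kk} iteratively:
  phi_{11} = rho(1)
  phi_{kk} = [rho(k) - sum_{j=1..k-1} phi_{k-1,j} rho(k-j)]
            / [1 - sum_{j=1..k-1} phi_{k-1,j} rho(j)],
  phi_{k,j} = phi_{k-1,j} - phi_{kk} phi_{k-1,k-j},  j = 1..k-1.
Step k = 1:
  phi_11 = rho(1) = -0.4683.
Step k = 2:
  phi_22 = [rho(2) - phi_11 rho(1)] / [1 - phi_11 rho(1)] = [0.0163 - (-0.4683)(-0.4683)] / [1 - (-0.4683)(-0.4683)]
         = -0.20300489 / 0.78069511 = -0.26.
Therefore phi_{22} = -0.2600.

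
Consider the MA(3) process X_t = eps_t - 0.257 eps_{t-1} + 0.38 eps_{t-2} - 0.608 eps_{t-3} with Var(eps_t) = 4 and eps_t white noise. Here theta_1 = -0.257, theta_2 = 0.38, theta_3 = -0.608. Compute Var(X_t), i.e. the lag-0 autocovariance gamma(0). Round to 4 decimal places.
\gamma(0) = 6.3205

For an MA(q) process X_t = eps_t + sum_i theta_i eps_{t-i} with
Var(eps_t) = sigma^2, the variance is
  gamma(0) = sigma^2 * (1 + sum_i theta_i^2).
  sum_i theta_i^2 = (-0.257)^2 + (0.38)^2 + (-0.608)^2 = 0.066049 + 0.1444 + 0.369664 = 0.580113.
  gamma(0) = 4 * (1 + 0.580113) = 4 * 1.580113 = 6.320452, which rounds to 6.3205.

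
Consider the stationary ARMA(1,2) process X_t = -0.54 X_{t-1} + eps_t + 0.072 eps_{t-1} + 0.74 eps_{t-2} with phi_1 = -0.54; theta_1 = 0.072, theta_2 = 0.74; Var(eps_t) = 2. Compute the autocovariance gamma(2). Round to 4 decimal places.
\gamma(2) = 3.2985

Multiply the model equation by X_{t-k} and take expectations. With theta_0 = psi_0 = 1 and psi_j the MA(infinity) weights, this gives
  gamma(k) - sum_i phi_i gamma(k-i) = c_k,
  c_k = sigma^2 * sum_{j=k..q} theta_j psi_{j-k}   (c_k = 0 for k > q),
using gamma(-m) = gamma(m).
psi-weights needed (psi_j = theta_j + sum_i phi_i psi_{j-i}):
  psi_1 = theta_1 + phi_1 = 0.072 + (-0.54) = -0.468
  psi_2 = theta_2 + phi_1 psi_1 = 0.74 + (-0.54)(-0.468) = 0.99272
Right-hand sides:
  c_0 = sigma^2 (1 + theta_1 psi_1 + theta_2 psi_2) = 2 * (1 + (0.072)(-0.468) + (0.74)(0.99272)) = 2 * 1.700917 = 3.401834
  c_1 = sigma^2 (theta_1 + theta_2 psi_1) = 2 * (0.072 + (0.74)(-0.468)) = -0.54864
  c_2 = sigma^2 theta_2 = 2 * (0.74) = 1.48
Equations for k = 0 and k = 1 (AR order 1):
  gamma(0) = phi_1 gamma(1) + c_0
  gamma(1) = phi_1 gamma(0) + c_1
Substituting the second into the first: gamma(0) (1 - phi_1^2) = c_0 + phi_1 c_1, so
  gamma(0) = (c_0 + phi_1 c_1) / (1 - phi_1^2) = (3.401834 + (-0.54)(-0.54864)) / (1 - (-0.54)^2) = 3.698099 / 0.7084 = 5.220355.
  gamma(1) = phi_1 gamma(0) + c_1 = (-0.54)(5.220355) + (-0.54864) = -3.367631.
For k = 2: gamma(2) = phi_1 gamma(1) + c_2
  = (-0.54)(-3.367631) + (1.48) = 3.298521.
Therefore gamma(2) = 3.2985 (to 4 decimal places).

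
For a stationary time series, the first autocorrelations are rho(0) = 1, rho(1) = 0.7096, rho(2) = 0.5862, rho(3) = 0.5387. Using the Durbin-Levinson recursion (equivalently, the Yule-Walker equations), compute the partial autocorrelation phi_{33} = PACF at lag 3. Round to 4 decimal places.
\phi_{33} = 0.1530

The PACF at lag k is phi_{kk}, the last component of the solution
to the Yule-Walker system G_k phi = r_k where
  (G_k)_{ij} = rho(|i - j|), (r_k)_i = rho(i), i,j = 1..k.
Equivalently, Durbin-Levinson gives phi_{kk} iteratively:
  phi_{11} = rho(1)
  phi_{kk} = [rho(k) - sum_{j=1..k-1} phi_{k-1,j} rho(k-j)]
            / [1 - sum_{j=1..k-1} phi_{k-1,j} rho(j)],
  phi_{k,j} = phi_{k-1,j} - phi_{kk} phi_{k-1,k-j},  j = 1..k-1.
Step k = 1:
  phi_11 = rho(1) = 0.7096.
Step k = 2:
  phi_22 = [rho(2) - phi_11 rho(1)] / [1 - phi_11 rho(1)] = [0.5862 - (0.7096)(0.7096)] / [1 - (0.7096)(0.7096)]
         = 0.08266784 / 0.49646784 = 0.166512.
  Update: phi_21 = phi_11 - phi_22 phi_11 = 0.7096 - (0.166512)(0.7096) = 0.591443.
Step k = 3:
  phi_33 = [rho(3) - phi_21 rho(2) - phi_22 rho(1)] / [1 - phi_21 rho(1) - phi_22 rho(2)]
    numerator   = 0.5387 - (0.591443)(0.5862) - (0.166512)(0.7096) = 0.07383916
    denominator = 1 - (0.591443)(0.7096) - (0.166512)(0.5862) = 0.48270265
  phi_33 = 0.07383916 / 0.48270265 = 0.153.
Therefore phi_{33} = 0.1530.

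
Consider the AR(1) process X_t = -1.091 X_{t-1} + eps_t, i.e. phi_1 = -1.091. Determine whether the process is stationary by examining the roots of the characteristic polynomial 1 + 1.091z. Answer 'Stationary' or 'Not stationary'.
\text{Not stationary}

The AR(p) characteristic polynomial is P(z) = 1 + 1.091z.
Stationarity requires all roots to lie outside the unit circle, i.e. |z| > 1 for every root.
This is linear in z: 1 + (1.091) z = 0  =>  z = -1/(1.091) = -0.91659,  |z| = 0.91659.
Moduli of all roots: 0.9166.
All moduli strictly greater than 1? No.
Verdict: Not stationary.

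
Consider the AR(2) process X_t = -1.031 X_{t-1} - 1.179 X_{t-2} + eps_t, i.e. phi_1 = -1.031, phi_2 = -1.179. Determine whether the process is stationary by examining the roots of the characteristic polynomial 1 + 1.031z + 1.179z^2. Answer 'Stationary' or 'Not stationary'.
\text{Not stationary}

The AR(p) characteristic polynomial is P(z) = 1 + 1.031z + 1.179z^2.
Stationarity requires all roots to lie outside the unit circle, i.e. |z| > 1 for every root.
Set 1 + (1.031) z + (1.179) z^2 = 0, i.e. a z^2 + b z + c = 0 with a = 1.179, b = 1.031, c = 1.
Discriminant D = b^2 - 4ac = (1.031)^2 - 4*(1.179)*1 = 1.062961 - (4.716) = -3.653039.
D < 0, so the roots are the complex-conjugate pair z = (-b +/- i sqrt(-D)) / (2a) = -0.4372 +/- 0.8106i.
For a conjugate pair |z|^2 = z * conj(z) = (product of roots) = c/a = 1/(1.179) = 0.848176, so |z| = sqrt(0.848176) = 0.921 for both roots.
Moduli of all roots: 0.9210, 0.9210.
All moduli strictly greater than 1? No.
Verdict: Not stationary.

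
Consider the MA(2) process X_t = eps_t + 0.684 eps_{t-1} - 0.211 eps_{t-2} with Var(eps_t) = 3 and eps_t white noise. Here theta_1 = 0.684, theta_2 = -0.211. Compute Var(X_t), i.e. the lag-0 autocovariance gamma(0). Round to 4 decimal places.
\gamma(0) = 4.5371

For an MA(q) process X_t = eps_t + sum_i theta_i eps_{t-i} with
Var(eps_t) = sigma^2, the variance is
  gamma(0) = sigma^2 * (1 + sum_i theta_i^2).
  sum_i theta_i^2 = (0.684)^2 + (-0.211)^2 = 0.467856 + 0.044521 = 0.512377.
  gamma(0) = 3 * (1 + 0.512377) = 3 * 1.512377 = 4.537131, which rounds to 4.5371.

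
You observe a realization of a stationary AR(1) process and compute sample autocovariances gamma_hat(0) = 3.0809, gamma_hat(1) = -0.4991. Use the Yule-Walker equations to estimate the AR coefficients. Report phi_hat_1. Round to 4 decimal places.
\hat\phi_{1} = -0.1620

The Yule-Walker equations for an AR(p) process read, in matrix form,
  Gamma_p phi = r_p,   with   (Gamma_p)_{ij} = gamma(|i - j|),
                       (r_p)_i = gamma(i),   i,j = 1..p.
Substitute the sample gammas (Toeplitz matrix and right-hand side of size 1):
  Gamma_p = [[3.0809]]
  r_p     = [-0.4991]
With p = 1 this is the single equation gamma(0) phi_1 = gamma(1):
  phi_hat_1 = gamma(1) / gamma(0) = -0.4991 / 3.0809 = -0.1620.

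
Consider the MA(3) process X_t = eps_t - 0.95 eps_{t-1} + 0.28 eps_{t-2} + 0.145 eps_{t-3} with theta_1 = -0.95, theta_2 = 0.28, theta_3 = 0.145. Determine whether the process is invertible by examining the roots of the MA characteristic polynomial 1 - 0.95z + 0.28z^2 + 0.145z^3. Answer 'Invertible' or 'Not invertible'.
\text{Invertible}

The MA(q) characteristic polynomial is P(z) = 1 - 0.95z + 0.28z^2 + 0.145z^3.
Invertibility requires all roots to lie outside the unit circle, i.e. |z| > 1 for every root.
Degree 3: look for a simple real root z0 first, then factor out (1 - z/z0) and solve the remaining quadratic.
Testing z0 = -4: P(-4) = 1 + (-0.95)(-4) + (0.28)(-4)^2 + (0.145)(-4)^3
  = 1 + (3.8) + (4.48) + (-9.28) = 0.  So z_0 = -4 is a root, |z_0| = 4.
Divide out the factor (1 + 0.25 z) = (1 - z/z0) (since 1/z0 = -0.25):
  P(z) = (1 + 0.25 z)(1 + (-1.2) z + (0.58) z^2)
  [check: z-coef -1.2 - (-0.25) = -0.95; z^2-coef 0.58 - (-0.25)(-1.2) = 0.28; z^3-coef -(-0.25)(0.58) = 0.145.]
Remaining roots from the quadratic factor 1 + (-1.2) z + (0.58) z^2:
  Set 1 + (-1.2) z + (0.58) z^2 = 0, i.e. a z^2 + b z + c = 0 with a = 0.58, b = -1.2, c = 1.
  Discriminant D = b^2 - 4ac = (-1.2)^2 - 4*(0.58)*1 = 1.44 - (2.32) = -0.88.
  D < 0, so the roots are the complex-conjugate pair z = (-b +/- i sqrt(-D)) / (2a) = 1.0345 +/- 0.8087i.
  For a conjugate pair |z|^2 = z * conj(z) = (product of roots) = c/a = 1/(0.58) = 1.724138, so |z| = sqrt(1.724138) = 1.3131 for both roots.
Moduli of all roots: 4.0000, 1.3131, 1.3131.
All moduli strictly greater than 1? Yes.
Verdict: Invertible.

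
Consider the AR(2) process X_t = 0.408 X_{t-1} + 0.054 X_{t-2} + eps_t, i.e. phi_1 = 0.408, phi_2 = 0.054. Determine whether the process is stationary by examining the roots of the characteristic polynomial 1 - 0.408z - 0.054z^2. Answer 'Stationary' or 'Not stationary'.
\text{Stationary}

The AR(p) characteristic polynomial is P(z) = 1 - 0.408z - 0.054z^2.
Stationarity requires all roots to lie outside the unit circle, i.e. |z| > 1 for every root.
Set 1 + (-0.408) z + (-0.054) z^2 = 0, i.e. a z^2 + b z + c = 0 with a = -0.054, b = -0.408, c = 1.
Discriminant D = b^2 - 4ac = (-0.408)^2 - 4*(-0.054)*1 = 0.166464 - (-0.216) = 0.382464.
D >= 0, so the roots are real: z = (-b +/- sqrt(D)) / (2a) = (0.408 +/- 0.618437) / (-0.108).
  z_1 = (0.408 + 0.618437) / (-0.108) = -9.504,   |z_1| = 9.504.
  z_2 = (0.408 - 0.618437) / (-0.108) = 1.9485,   |z_2| = 1.9485.
Moduli of all roots: 9.5040, 1.9485.
All moduli strictly greater than 1? Yes.
Verdict: Stationary.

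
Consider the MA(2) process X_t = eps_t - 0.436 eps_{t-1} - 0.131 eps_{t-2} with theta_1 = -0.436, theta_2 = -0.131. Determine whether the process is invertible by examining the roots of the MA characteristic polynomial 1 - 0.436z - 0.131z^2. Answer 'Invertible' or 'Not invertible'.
\text{Invertible}

The MA(q) characteristic polynomial is P(z) = 1 - 0.436z - 0.131z^2.
Invertibility requires all roots to lie outside the unit circle, i.e. |z| > 1 for every root.
Set 1 + (-0.436) z + (-0.131) z^2 = 0, i.e. a z^2 + b z + c = 0 with a = -0.131, b = -0.436, c = 1.
Discriminant D = b^2 - 4ac = (-0.436)^2 - 4*(-0.131)*1 = 0.190096 - (-0.524) = 0.714096.
D >= 0, so the roots are real: z = (-b +/- sqrt(D)) / (2a) = (0.436 +/- 0.845042) / (-0.262).
  z_1 = (0.436 + 0.845042) / (-0.262) = -4.8895,   |z_1| = 4.8895.
  z_2 = (0.436 - 0.845042) / (-0.262) = 1.5612,   |z_2| = 1.5612.
Moduli of all roots: 4.8895, 1.5612.
All moduli strictly greater than 1? Yes.
Verdict: Invertible.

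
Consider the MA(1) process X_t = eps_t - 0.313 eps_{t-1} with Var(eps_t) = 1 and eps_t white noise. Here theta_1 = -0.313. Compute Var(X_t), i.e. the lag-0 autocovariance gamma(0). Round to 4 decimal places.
\gamma(0) = 1.0980

For an MA(q) process X_t = eps_t + sum_i theta_i eps_{t-i} with
Var(eps_t) = sigma^2, the variance is
  gamma(0) = sigma^2 * (1 + sum_i theta_i^2).
  sum_i theta_i^2 = (-0.313)^2 = 0.097969.
  gamma(0) = 1 * (1 + 0.097969) = 1 * 1.097969 = 1.097969, which rounds to 1.0980.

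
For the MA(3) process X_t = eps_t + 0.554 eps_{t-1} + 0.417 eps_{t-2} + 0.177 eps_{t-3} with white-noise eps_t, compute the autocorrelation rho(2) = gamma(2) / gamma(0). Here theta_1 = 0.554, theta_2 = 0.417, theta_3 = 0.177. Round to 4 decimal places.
\rho(2) = 0.3406

For an MA(q) process with theta_0 = 1, the autocovariance is
  gamma(k) = sigma^2 * sum_{i=0..q-k} theta_i * theta_{i+k},
and rho(k) = gamma(k) / gamma(0). Sigma^2 cancels.
  numerator   = (1)*(0.417) + (0.554)*(0.177) = 0.515058.
  denominator = (1)^2 + (0.554)^2 + (0.417)^2 + (0.177)^2 = 1.512134.
  rho(2) = 0.515058 / 1.512134 = 0.3406.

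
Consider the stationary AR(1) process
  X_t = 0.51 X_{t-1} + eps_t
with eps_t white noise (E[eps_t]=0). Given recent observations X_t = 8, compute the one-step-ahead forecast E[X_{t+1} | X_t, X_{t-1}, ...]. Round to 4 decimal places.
E[X_{t+1} \mid \mathcal F_t] = 4.0800

For an AR(p) model X_t = c + sum_i phi_i X_{t-i} + eps_t, the
one-step-ahead conditional mean is
  E[X_{t+1} | X_t, ...] = c + sum_i phi_i X_{t+1-i}.
Substitute known values:
  E[X_{t+1} | ...] = (0.51) * (8)
                   = 4.0800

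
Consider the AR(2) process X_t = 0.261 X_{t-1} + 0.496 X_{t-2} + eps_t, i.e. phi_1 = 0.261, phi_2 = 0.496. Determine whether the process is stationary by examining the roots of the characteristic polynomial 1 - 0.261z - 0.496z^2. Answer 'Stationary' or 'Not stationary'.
\text{Stationary}

The AR(p) characteristic polynomial is P(z) = 1 - 0.261z - 0.496z^2.
Stationarity requires all roots to lie outside the unit circle, i.e. |z| > 1 for every root.
Set 1 + (-0.261) z + (-0.496) z^2 = 0, i.e. a z^2 + b z + c = 0 with a = -0.496, b = -0.261, c = 1.
Discriminant D = b^2 - 4ac = (-0.261)^2 - 4*(-0.496)*1 = 0.068121 - (-1.984) = 2.052121.
D >= 0, so the roots are real: z = (-b +/- sqrt(D)) / (2a) = (0.261 +/- 1.432523) / (-0.992).
  z_1 = (0.261 + 1.432523) / (-0.992) = -1.7072,   |z_1| = 1.7072.
  z_2 = (0.261 - 1.432523) / (-0.992) = 1.181,   |z_2| = 1.181.
Moduli of all roots: 1.7072, 1.1810.
All moduli strictly greater than 1? Yes.
Verdict: Stationary.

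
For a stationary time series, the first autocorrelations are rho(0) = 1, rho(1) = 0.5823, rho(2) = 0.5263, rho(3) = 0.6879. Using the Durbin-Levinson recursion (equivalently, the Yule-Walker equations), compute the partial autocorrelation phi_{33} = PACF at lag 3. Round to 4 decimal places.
\phi_{33} = 0.4989

The PACF at lag k is phi_{kk}, the last component of the solution
to the Yule-Walker system G_k phi = r_k where
  (G_k)_{ij} = rho(|i - j|), (r_k)_i = rho(i), i,j = 1..k.
Equivalently, Durbin-Levinson gives phi_{kk} iteratively:
  phi_{11} = rho(1)
  phi_{kk} = [rho(k) - sum_{j=1..k-1} phi_{k-1,j} rho(k-j)]
            / [1 - sum_{j=1..k-1} phi_{k-1,j} rho(j)],
  phi_{k,j} = phi_{k-1,j} - phi_{kk} phi_{k-1,k-j},  j = 1..k-1.
Step k = 1:
  phi_11 = rho(1) = 0.5823.
Step k = 2:
  phi_22 = [rho(2) - phi_11 rho(1)] / [1 - phi_11 rho(1)] = [0.5263 - (0.5823)(0.5823)] / [1 - (0.5823)(0.5823)]
         = 0.18722671 / 0.66092671 = 0.283279.
  Update: phi_21 = phi_11 - phi_22 phi_11 = 0.5823 - (0.283279)(0.5823) = 0.417347.
Step k = 3:
  phi_33 = [rho(3) - phi_21 rho(2) - phi_22 rho(1)] / [1 - phi_21 rho(1) - phi_22 rho(2)]
    numerator   = 0.6879 - (0.417347)(0.5263) - (0.283279)(0.5823) = 0.30329708
    denominator = 1 - (0.417347)(0.5823) - (0.283279)(0.5263) = 0.6078893
  phi_33 = 0.30329708 / 0.6078893 = 0.4989.
Therefore phi_{33} = 0.4989.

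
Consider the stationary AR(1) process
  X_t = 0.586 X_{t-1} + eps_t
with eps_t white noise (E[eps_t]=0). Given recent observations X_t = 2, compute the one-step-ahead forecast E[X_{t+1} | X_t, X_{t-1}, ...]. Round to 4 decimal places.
E[X_{t+1} \mid \mathcal F_t] = 1.1720

For an AR(p) model X_t = c + sum_i phi_i X_{t-i} + eps_t, the
one-step-ahead conditional mean is
  E[X_{t+1} | X_t, ...] = c + sum_i phi_i X_{t+1-i}.
Substitute known values:
  E[X_{t+1} | ...] = (0.586) * (2)
                   = 1.1720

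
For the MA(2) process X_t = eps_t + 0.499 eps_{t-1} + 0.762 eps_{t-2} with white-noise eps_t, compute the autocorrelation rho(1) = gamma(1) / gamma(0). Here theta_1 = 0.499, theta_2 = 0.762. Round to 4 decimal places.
\rho(1) = 0.4806

For an MA(q) process with theta_0 = 1, the autocovariance is
  gamma(k) = sigma^2 * sum_{i=0..q-k} theta_i * theta_{i+k},
and rho(k) = gamma(k) / gamma(0). Sigma^2 cancels.
  numerator   = (1)*(0.499) + (0.499)*(0.762) = 0.879238.
  denominator = (1)^2 + (0.499)^2 + (0.762)^2 = 1.829645.
  rho(1) = 0.879238 / 1.829645 = 0.4806.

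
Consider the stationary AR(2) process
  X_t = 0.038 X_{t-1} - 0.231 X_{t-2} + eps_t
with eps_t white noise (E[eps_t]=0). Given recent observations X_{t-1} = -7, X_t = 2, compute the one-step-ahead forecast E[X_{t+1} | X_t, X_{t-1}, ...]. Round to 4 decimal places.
E[X_{t+1} \mid \mathcal F_t] = 1.6930

For an AR(p) model X_t = c + sum_i phi_i X_{t-i} + eps_t, the
one-step-ahead conditional mean is
  E[X_{t+1} | X_t, ...] = c + sum_i phi_i X_{t+1-i}.
Substitute known values:
  E[X_{t+1} | ...] = (0.038) * (2) + (-0.231) * (-7)
                   = 1.6930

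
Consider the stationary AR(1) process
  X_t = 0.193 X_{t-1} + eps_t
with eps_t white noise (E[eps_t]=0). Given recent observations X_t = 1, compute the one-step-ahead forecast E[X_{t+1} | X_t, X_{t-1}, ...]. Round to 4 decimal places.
E[X_{t+1} \mid \mathcal F_t] = 0.1930

For an AR(p) model X_t = c + sum_i phi_i X_{t-i} + eps_t, the
one-step-ahead conditional mean is
  E[X_{t+1} | X_t, ...] = c + sum_i phi_i X_{t+1-i}.
Substitute known values:
  E[X_{t+1} | ...] = (0.193) * (1)
                   = 0.1930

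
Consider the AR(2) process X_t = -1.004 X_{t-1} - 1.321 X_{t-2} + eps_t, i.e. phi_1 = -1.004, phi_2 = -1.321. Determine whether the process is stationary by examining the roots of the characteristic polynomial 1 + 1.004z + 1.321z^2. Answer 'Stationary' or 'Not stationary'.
\text{Not stationary}

The AR(p) characteristic polynomial is P(z) = 1 + 1.004z + 1.321z^2.
Stationarity requires all roots to lie outside the unit circle, i.e. |z| > 1 for every root.
Set 1 + (1.004) z + (1.321) z^2 = 0, i.e. a z^2 + b z + c = 0 with a = 1.321, b = 1.004, c = 1.
Discriminant D = b^2 - 4ac = (1.004)^2 - 4*(1.321)*1 = 1.008016 - (5.284) = -4.275984.
D < 0, so the roots are the complex-conjugate pair z = (-b +/- i sqrt(-D)) / (2a) = -0.38 +/- 0.7827i.
For a conjugate pair |z|^2 = z * conj(z) = (product of roots) = c/a = 1/(1.321) = 0.757002, so |z| = sqrt(0.757002) = 0.8701 for both roots.
Moduli of all roots: 0.8701, 0.8701.
All moduli strictly greater than 1? No.
Verdict: Not stationary.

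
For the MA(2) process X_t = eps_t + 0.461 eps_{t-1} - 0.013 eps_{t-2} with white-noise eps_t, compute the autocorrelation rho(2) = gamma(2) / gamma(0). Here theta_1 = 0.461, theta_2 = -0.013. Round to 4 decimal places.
\rho(2) = -0.0107

For an MA(q) process with theta_0 = 1, the autocovariance is
  gamma(k) = sigma^2 * sum_{i=0..q-k} theta_i * theta_{i+k},
and rho(k) = gamma(k) / gamma(0). Sigma^2 cancels.
  numerator   = (1)*(-0.013) = -0.013.
  denominator = (1)^2 + (0.461)^2 + (-0.013)^2 = 1.21269.
  rho(2) = -0.013 / 1.21269 = -0.0107.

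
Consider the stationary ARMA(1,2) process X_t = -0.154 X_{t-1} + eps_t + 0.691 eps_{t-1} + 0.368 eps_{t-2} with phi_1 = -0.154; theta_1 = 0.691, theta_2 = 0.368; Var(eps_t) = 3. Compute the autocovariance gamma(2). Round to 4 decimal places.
\gamma(2) = 0.7911

Multiply the model equation by X_{t-k} and take expectations. With theta_0 = psi_0 = 1 and psi_j the MA(infinity) weights, this gives
  gamma(k) - sum_i phi_i gamma(k-i) = c_k,
  c_k = sigma^2 * sum_{j=k..q} theta_j psi_{j-k}   (c_k = 0 for k > q),
using gamma(-m) = gamma(m).
psi-weights needed (psi_j = theta_j + sum_i phi_i psi_{j-i}):
  psi_1 = theta_1 + phi_1 = 0.691 + (-0.154) = 0.537
  psi_2 = theta_2 + phi_1 psi_1 = 0.368 + (-0.154)(0.537) = 0.285302
Right-hand sides:
  c_0 = sigma^2 (1 + theta_1 psi_1 + theta_2 psi_2) = 3 * (1 + (0.691)(0.537) + (0.368)(0.285302)) = 3 * 1.476058 = 4.428174
  c_1 = sigma^2 (theta_1 + theta_2 psi_1) = 3 * (0.691 + (0.368)(0.537)) = 2.665848
  c_2 = sigma^2 theta_2 = 3 * (0.368) = 1.104
Equations for k = 0 and k = 1 (AR order 1):
  gamma(0) = phi_1 gamma(1) + c_0
  gamma(1) = phi_1 gamma(0) + c_1
Substituting the second into the first: gamma(0) (1 - phi_1^2) = c_0 + phi_1 c_1, so
  gamma(0) = (c_0 + phi_1 c_1) / (1 - phi_1^2) = (4.428174 + (-0.154)(2.665848)) / (1 - (-0.154)^2) = 4.017634 / 0.976284 = 4.115231.
  gamma(1) = phi_1 gamma(0) + c_1 = (-0.154)(4.115231) + (2.665848) = 2.032102.
For k = 2: gamma(2) = phi_1 gamma(1) + c_2
  = (-0.154)(2.032102) + (1.104) = 0.791056.
Therefore gamma(2) = 0.7911 (to 4 decimal places).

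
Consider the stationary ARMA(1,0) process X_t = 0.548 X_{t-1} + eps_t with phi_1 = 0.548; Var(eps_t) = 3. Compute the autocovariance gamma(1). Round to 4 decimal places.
\gamma(1) = 2.3496

Multiply the model equation by X_{t-k} and take expectations. With theta_0 = psi_0 = 1 and psi_j the MA(infinity) weights, this gives
  gamma(k) - sum_i phi_i gamma(k-i) = c_k,
  c_k = sigma^2 * sum_{j=k..q} theta_j psi_{j-k}   (c_k = 0 for k > q),
using gamma(-m) = gamma(m).
Pure AR (q = 0): c_0 = sigma^2 = 3, c_k = 0 for k >= 1.
Equations for k = 0 and k = 1 (AR order 1):
  gamma(0) = phi_1 gamma(1) + c_0
  gamma(1) = phi_1 gamma(0) + c_1
Substituting the second into the first: gamma(0) (1 - phi_1^2) = c_0 + phi_1 c_1, so
  gamma(0) = c_0 / (1 - phi_1^2) = 3 / (1 - (0.548)^2) = 3 / 0.699696 = 4.287576.
  gamma(1) = phi_1 gamma(0) = (0.548)(4.287576) = 2.349592.
Therefore gamma(1) = 2.3496 (to 4 decimal places).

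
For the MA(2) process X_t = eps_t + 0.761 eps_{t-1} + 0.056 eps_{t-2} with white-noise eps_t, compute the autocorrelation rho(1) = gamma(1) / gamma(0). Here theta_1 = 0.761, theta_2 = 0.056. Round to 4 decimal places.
\rho(1) = 0.5079

For an MA(q) process with theta_0 = 1, the autocovariance is
  gamma(k) = sigma^2 * sum_{i=0..q-k} theta_i * theta_{i+k},
and rho(k) = gamma(k) / gamma(0). Sigma^2 cancels.
  numerator   = (1)*(0.761) + (0.761)*(0.056) = 0.803616.
  denominator = (1)^2 + (0.761)^2 + (0.056)^2 = 1.582257.
  rho(1) = 0.803616 / 1.582257 = 0.5079.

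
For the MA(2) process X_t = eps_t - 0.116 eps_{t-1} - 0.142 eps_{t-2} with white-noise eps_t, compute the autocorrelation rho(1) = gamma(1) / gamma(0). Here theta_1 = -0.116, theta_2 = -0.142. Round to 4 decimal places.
\rho(1) = -0.0963

For an MA(q) process with theta_0 = 1, the autocovariance is
  gamma(k) = sigma^2 * sum_{i=0..q-k} theta_i * theta_{i+k},
and rho(k) = gamma(k) / gamma(0). Sigma^2 cancels.
  numerator   = (1)*(-0.116) + (-0.116)*(-0.142) = -0.099528.
  denominator = (1)^2 + (-0.116)^2 + (-0.142)^2 = 1.03362.
  rho(1) = -0.099528 / 1.03362 = -0.0963.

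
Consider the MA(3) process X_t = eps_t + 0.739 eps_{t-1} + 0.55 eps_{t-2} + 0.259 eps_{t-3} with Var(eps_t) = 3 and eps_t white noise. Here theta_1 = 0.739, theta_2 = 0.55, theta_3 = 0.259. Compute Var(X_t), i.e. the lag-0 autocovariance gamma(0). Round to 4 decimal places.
\gamma(0) = 5.7471

For an MA(q) process X_t = eps_t + sum_i theta_i eps_{t-i} with
Var(eps_t) = sigma^2, the variance is
  gamma(0) = sigma^2 * (1 + sum_i theta_i^2).
  sum_i theta_i^2 = (0.739)^2 + (0.55)^2 + (0.259)^2 = 0.546121 + 0.3025 + 0.067081 = 0.915702.
  gamma(0) = 3 * (1 + 0.915702) = 3 * 1.915702 = 5.747106, which rounds to 5.7471.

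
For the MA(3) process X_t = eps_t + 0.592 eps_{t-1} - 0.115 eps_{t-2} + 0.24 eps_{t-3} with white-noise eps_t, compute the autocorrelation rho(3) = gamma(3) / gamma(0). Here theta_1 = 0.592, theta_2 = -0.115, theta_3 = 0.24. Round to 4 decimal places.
\rho(3) = 0.1689

For an MA(q) process with theta_0 = 1, the autocovariance is
  gamma(k) = sigma^2 * sum_{i=0..q-k} theta_i * theta_{i+k},
and rho(k) = gamma(k) / gamma(0). Sigma^2 cancels.
  numerator   = (1)*(0.24) = 0.24.
  denominator = (1)^2 + (0.592)^2 + (-0.115)^2 + (0.24)^2 = 1.421289.
  rho(3) = 0.24 / 1.421289 = 0.1689.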